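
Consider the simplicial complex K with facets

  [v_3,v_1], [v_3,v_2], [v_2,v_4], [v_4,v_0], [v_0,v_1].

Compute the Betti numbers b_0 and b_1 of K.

b_0 = 1, b_1 = 1.

Fix the vertex order v_0 < v_1 < v_2 < v_3 < v_4 and write every simplex with vertices in increasing order. Then dim K = 1 and the simplices of K are:

  0-simplices (5): [v_0], [v_1], [v_2], [v_3], [v_4]
  1-simplices (5): [v_0,v_1], [v_0,v_4], [v_1,v_3], [v_2,v_3], [v_2,v_4]

so the chain groups are C_0 ≅ Z^5, C_1 ≅ Z^5.

Boundary ∂_1: C_1 → C_0 is given by ∂[p,q] = [q] − [p].
This gives a 5×5 integer matrix of rank 4; reducing to Smith normal form yields diagonal entries (1,1,1,1).

Reading off H_k = ker ∂_k / im ∂_{k+1}:

  H_0: rank C_0 − rank ∂_1 = 5 − 4 = 1, and the invariant factors of ∂_1 are all 1, so H_0 ≅ Z.
  H_1: rank ker ∂_1 − rank ∂_2 = (5 − 4) − 0 = 1, and there is no ∂_2, so H_1 ≅ Z.

As a check, the Euler characteristic is 5 − 5 = 0, which agrees with 1 − 1 = 0.

Hence the Betti numbers are b_0 = 1, b_1 = 1.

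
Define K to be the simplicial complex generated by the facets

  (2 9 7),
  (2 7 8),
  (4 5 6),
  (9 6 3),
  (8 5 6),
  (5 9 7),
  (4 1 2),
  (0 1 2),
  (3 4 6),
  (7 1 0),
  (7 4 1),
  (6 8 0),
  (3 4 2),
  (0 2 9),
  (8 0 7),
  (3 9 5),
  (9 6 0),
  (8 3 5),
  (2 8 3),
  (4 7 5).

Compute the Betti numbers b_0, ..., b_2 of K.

Take the total order 0 < 1 < 2 < 3 < 4 < 5 < 6 < 7 < 8 < 9 on the vertex set. Then K (dimension 2) consists of the simplices:

  0-simplices (10): [0], [1], [2], [3], [4], [5], [6], [7], [8], [9]
  1-simplices (30): (30 of them)
  2-simplices (20): (20 of them)

Hence C_0 ≅ Z^10, C_1 ≅ Z^30, C_2 ≅ Z^20.

The boundary map ∂_1: C_1 → C_0 is given by ∂[p,q] = [q] − [p]. For instance
  ∂[2,7] = [7] − [2].
As a 10×30 matrix over Z this has rank 9, with invariant factors (1,1,1,1,1,1,1,1,1).

The boundary map ∂_2: C_2 → C_1 maps a triangle to the signed sum of its edges. For instance
  ∂[2,7,9] = [7,9] − [2,9] + [2,7],
  ∂[0,1,7] = [1,7] − [0,7] + [0,1].
The resulting 30×20 matrix has rank 20, and its Smith normal form has invariant factors (1,1,1,1,1,1,1,1,1,1,1,1,1,1,1,1,1,1,1,2).

Computing H_k = (kernel of ∂_k) / (image of ∂_{k+1}):

  H_0: rank C_0 − rank ∂_1 = 10 − 9 = 1, and the invariant factors of ∂_1 are all 1, so H_0 ≅ Z.
  H_1: rank ker ∂_1 − rank ∂_2 = (30 − 9) − 20 = 1, and ∂_2 has invariant factor 2 > 1, so H_1 ≅ Z ⊕ Z/2.
  H_2: rank ker ∂_2 − rank ∂_3 = (20 − 20) − 0 = 0, and there is no ∂_3, so H_2 ≅ 0.

As a check, the Euler characteristic is 10 − 30 + 20 = 0, which agrees with 1 − 1 + 0 = 0.

Hence the Betti numbers are b_0 = 1, b_1 = 1, b_2 = 0.

b_0 = 1, b_1 = 1, b_2 = 0.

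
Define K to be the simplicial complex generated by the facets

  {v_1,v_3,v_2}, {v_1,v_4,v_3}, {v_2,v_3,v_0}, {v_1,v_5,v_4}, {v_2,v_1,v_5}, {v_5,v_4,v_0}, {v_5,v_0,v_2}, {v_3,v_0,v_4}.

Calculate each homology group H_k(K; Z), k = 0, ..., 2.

H_0 ≅ Z,  H_1 = 0,  H_2 ≅ Z.

Order the vertices as v_0 < v_1 < v_2 < v_3 < v_4 < v_5. Listing each simplex with vertices in this order, K has dimension 2 with simplices:

  0-simplices (6): [v_0], [v_1], [v_2], [v_3], [v_4], [v_5]
  1-simplices (12): [v_0,v_2], [v_0,v_3], [v_0,v_4], [v_0,v_5], [v_1,v_2], [v_1,v_3], [v_1,v_4], [v_1,v_5], [v_2,v_3], [v_2,v_5], [v_3,v_4], [v_4,v_5]
  2-simplices (8): [v_0,v_2,v_3], [v_0,v_2,v_5], [v_0,v_3,v_4], [v_0,v_4,v_5], [v_1,v_2,v_3], [v_1,v_2,v_5], [v_1,v_3,v_4], [v_1,v_4,v_5]

Hence C_0 ≅ Z^6, C_1 ≅ Z^12, C_2 ≅ Z^8.

Boundary ∂_1: C_1 → C_0 is given by ∂[p,q] = [q] − [p]. For instance
  ∂[v_2,v_3] = [v_3] − [v_2].
The resulting 6×12 matrix has rank 5, and its Smith normal form has invariant factors (1,1,1,1,1).

∂_2: C_2 → C_1 sends each 2-simplex [p,q,r] to [q,r] − [p,r] + [p,q]. For instance
  ∂[v_0,v_3,v_4] = [v_3,v_4] − [v_0,v_4] + [v_0,v_3],
  ∂[v_0,v_2,v_3] = [v_2,v_3] − [v_0,v_3] + [v_0,v_2].
This gives a 12×8 integer matrix of rank 7; reducing to Smith normal form yields diagonal entries (1,1,1,1,1,1,1).

Now H_k = ker ∂_k / im ∂_{k+1}, so:

  H_0: rank C_0 − rank ∂_1 = 6 − 5 = 1, and the invariant factors of ∂_1 are all 1, so H_0 = Z.
  H_1: rank ker ∂_1 − rank ∂_2 = (12 − 5) − 7 = 0, and the invariant factors of ∂_2 are all 1, so H_1 = 0.
  H_2: rank ker ∂_2 − rank ∂_3 = (8 − 7) − 0 = 1, and there is no ∂_3, so H_2 = Z.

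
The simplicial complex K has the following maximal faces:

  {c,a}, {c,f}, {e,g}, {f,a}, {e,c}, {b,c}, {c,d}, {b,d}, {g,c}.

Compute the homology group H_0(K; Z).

H_0 ≅ Z.

Fix the vertex order a < b < c < d < e < f < g and write every simplex with vertices in increasing order. Then dim K = 1 and the simplices of K are:

  0-simplices (7): a, b, c, d, e, f, g
  1-simplices (9): ac, af, bc, bd, cd, ce, cf, cg, eg

Hence C_0 ≅ Z^7, C_1 ≅ Z^9.

The boundary map ∂_1: C_1 → C_0 sends each edge [p,q] (with p < q) to q − p.
The resulting 7×9 matrix has rank 6, and its Smith normal form has invariant factors (1,1,1,1,1,1).

Reading off H_k = ker ∂_k / im ∂_{k+1}:

  H_0: rank C_0 − rank ∂_1 = 7 − 6 = 1, and the invariant factors of ∂_1 are all 1, so H_0 ≅ Z.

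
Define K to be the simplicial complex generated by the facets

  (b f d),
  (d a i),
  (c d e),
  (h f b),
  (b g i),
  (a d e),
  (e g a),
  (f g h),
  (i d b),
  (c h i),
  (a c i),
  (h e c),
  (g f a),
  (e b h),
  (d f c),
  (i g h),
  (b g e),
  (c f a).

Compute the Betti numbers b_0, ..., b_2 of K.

We work with the vertex ordering a < b < c < d < e < f < g < h < i. The simplices of K, each written with vertices in increasing order, are:

  0-simplices (9): a, b, c, d, e, f, g, h, i
  1-simplices (27): ac, ad, ae, af, ag, ai, bd, be, bf, bg, bh, bi, cd, ce, cf, ch, ci, de, df, di, eg, eh, fg, fh, gh, gi, hi
  2-simplices (18): acf, aci, ade, adi, aeg, afg, bdf, bdi, beg, beh, bfh, bgi, cde, cdf, ceh, chi, fgh, ghi

giving chain groups C_0 ≅ Z^9, C_1 ≅ Z^27, C_2 ≅ Z^18.

The boundary map ∂_1: C_1 → C_0 maps an edge to its endpoints' difference, ∂[p,q] = q − p. For instance
  ∂ac = c − a.
The resulting 9×27 matrix has rank 8, and its Smith normal form has invariant factors (1,1,1,1,1,1,1,1).

Boundary ∂_2: C_2 → C_1 maps a triangle to the signed sum of its edges. For instance
  ∂bdf = df − bf + bd,
  ∂beh = eh − bh + be.
This gives a 27×18 integer matrix of rank 18; reducing to Smith normal form yields diagonal entries (1,1,1,1,1,1,1,1,1,1,1,1,1,1,1,1,1,2).

Computing H_k = (kernel of ∂_k) / (image of ∂_{k+1}):

  H_0: rank C_0 − rank ∂_1 = 9 − 8 = 1, and the invariant factors of ∂_1 are all 1, so H_0 ≅ Z.
  H_1: rank ker ∂_1 − rank ∂_2 = (27 − 8) − 18 = 1, and ∂_2 has invariant factor 2 > 1, so H_1 ≅ Z ⊕ Z_2.
  H_2: rank ker ∂_2 − rank ∂_3 = (18 − 18) − 0 = 0, and there is no ∂_3, so H_2 ≅ 0.

Hence the Betti numbers are b_0 = 1, b_1 = 1, b_2 = 0.

b_0 = 1, b_1 = 1, b_2 = 0.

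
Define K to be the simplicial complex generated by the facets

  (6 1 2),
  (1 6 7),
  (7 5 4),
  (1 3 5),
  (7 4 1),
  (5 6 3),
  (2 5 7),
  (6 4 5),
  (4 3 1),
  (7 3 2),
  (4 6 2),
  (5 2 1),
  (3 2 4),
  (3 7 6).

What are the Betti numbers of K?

b_0 = 1, b_1 = 2, b_2 = 1.

K has 7 vertices, 21 edges, 14 triangles.
rank ∂_0 = 0, rank ∂_1 = 6 ⇒ b_0 = 7 − 0 − 6 = 1; all invariant factors of ∂_1 are 1 so no torsion. So H_0 = Z.
rank ∂_1 = 6, rank ∂_2 = 13 ⇒ b_1 = 21 − 6 − 13 = 2; all invariant factors of ∂_2 are 1 so no torsion. So H_1 = Z^2.
rank ∂_2 = 13, rank ∂_3 = 0 ⇒ b_2 = 14 − 13 − 0 = 1. So H_2 = Z.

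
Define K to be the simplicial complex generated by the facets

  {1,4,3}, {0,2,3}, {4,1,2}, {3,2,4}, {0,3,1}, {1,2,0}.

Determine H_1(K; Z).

We work with the vertex ordering 0 < 1 < 2 < 3 < 4. The simplices of K, each written with vertices in increasing order, are:

  0-simplices (5): [0], [1], [2], [3], [4]
  1-simplices (9): [0,1], [0,2], [0,3], [1,2], [1,3], [1,4], [2,3], [2,4], [3,4]
  2-simplices (6): [0,1,2], [0,1,3], [0,2,3], [1,2,4], [1,3,4], [2,3,4]

giving chain groups C_0 ≅ Z^5, C_1 ≅ Z^9, C_2 ≅ Z^6.

Boundary ∂_1: C_1 → C_0 is given by ∂[p,q] = [q] − [p]. For instance
  ∂[2,4] = [4] − [2].
This gives a 5×9 integer matrix of rank 4; reducing to Smith normal form yields diagonal entries (1,1,1,1).

The boundary map ∂_2: C_2 → C_1 maps a triangle to the signed sum of its edges. For instance
  ∂[1,3,4] = [3,4] − [1,4] + [1,3],
  ∂[2,3,4] = [3,4] − [2,4] + [2,3].
This gives a 9×6 integer matrix of rank 5; reducing to Smith normal form yields diagonal entries (1,1,1,1,1).

Now H_k = ker ∂_k / im ∂_{k+1}, so:

  H_1: rank ker ∂_1 − rank ∂_2 = (9 − 4) − 5 = 0, and the invariant factors of ∂_2 are all 1, so H_1 = 0.

(K is a triangulation of the 2-sphere S^2.)

H_1 = 0.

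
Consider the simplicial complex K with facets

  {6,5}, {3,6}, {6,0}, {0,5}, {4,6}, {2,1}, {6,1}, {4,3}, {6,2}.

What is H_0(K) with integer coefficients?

K has 7 vertices, 9 edges.
rank ∂_0 = 0, rank ∂_1 = 6 ⇒ b_0 = 7 − 0 − 6 = 1; all invariant factors of ∂_1 are 1 so no torsion. So H_0 = Z.

H_0 ≅ Z.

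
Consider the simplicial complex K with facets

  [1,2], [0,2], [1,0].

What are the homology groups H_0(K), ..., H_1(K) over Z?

K has 3 vertices, 3 edges.
rank ∂_0 = 0, rank ∂_1 = 2 ⇒ b_0 = 3 − 0 − 2 = 1; all invariant factors of ∂_1 are 1 so no torsion. So H_0 ≅ Z.
rank ∂_1 = 2, rank ∂_2 = 0 ⇒ b_1 = 3 − 2 − 0 = 1. So H_1 ≅ Z.

H_0 = Z,  H_1 = Z.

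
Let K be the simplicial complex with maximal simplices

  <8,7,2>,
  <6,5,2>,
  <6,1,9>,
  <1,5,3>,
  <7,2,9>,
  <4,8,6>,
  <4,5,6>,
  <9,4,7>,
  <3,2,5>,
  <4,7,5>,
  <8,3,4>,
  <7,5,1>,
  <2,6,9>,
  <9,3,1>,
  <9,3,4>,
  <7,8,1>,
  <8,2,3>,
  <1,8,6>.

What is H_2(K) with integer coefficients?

H_2 ≅ Z.

Take the total order 1 < 2 < 3 < 4 < 5 < 6 < 7 < 8 < 9 on the vertex set. Then K (dimension 2) consists of the simplices:

  0-simplices (9): [1], [2], [3], [4], [5], [6], [7], [8], [9]
  1-simplices (27): (27 of them)
  2-simplices (18): [1,3,5], [1,3,9], [1,5,7], [1,6,8], [1,6,9], [1,7,8], [2,3,5], [2,3,8], [2,5,6], [2,6,9], [2,7,8], [2,7,9], [3,4,8], [3,4,9], [4,5,6], [4,5,7], [4,6,8], [4,7,9]

giving chain groups C_0 ≅ Z^9, C_1 ≅ Z^27, C_2 ≅ Z^18.

∂_1: C_1 → C_0 maps an edge to its endpoints' difference, ∂[p,q] = q − p. For instance
  ∂[4,6] = [6] − [4].
This gives a 9×27 integer matrix of rank 8; reducing to Smith normal form yields diagonal entries (1,1,1,1,1,1,1,1).

Boundary ∂_2: C_2 → C_1 acts by ∂[p,q,r] = [q,r] − [p,r] + [p,q]. For instance
  ∂[2,5,6] = [5,6] − [2,6] + [2,5],
  ∂[2,3,8] = [3,8] − [2,8] + [2,3].
The 27×18 boundary matrix has rank 17 and Smith normal form diag(1,1,1,1,1,1,1,1,1,1,1,1,1,1,1,1,1).

Computing H_k = (kernel of ∂_k) / (image of ∂_{k+1}):

  H_2: rank ker ∂_2 − rank ∂_3 = (18 − 17) − 0 = 1, and there is no ∂_3, so H_2 ≅ Z.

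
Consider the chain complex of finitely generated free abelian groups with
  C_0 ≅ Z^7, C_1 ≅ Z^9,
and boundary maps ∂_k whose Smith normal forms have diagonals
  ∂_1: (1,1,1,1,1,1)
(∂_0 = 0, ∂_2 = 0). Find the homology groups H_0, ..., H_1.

H_0: b_0 = 7 − 0 − 6 = 1; torsion from ∂_1 factors > 1: none. So H_0 = Z.
H_1: b_1 = 9 − 6 − 0 = 3; torsion from ∂_2 factors > 1: none. So H_1 = Z^3.

H_0 = Z,  H_1 = Z^3.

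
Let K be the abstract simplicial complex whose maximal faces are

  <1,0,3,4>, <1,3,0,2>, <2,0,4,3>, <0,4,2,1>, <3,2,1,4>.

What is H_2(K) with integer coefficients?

Fix the vertex order 0 < 1 < 2 < 3 < 4 and write every simplex with vertices in increasing order. Then dim K = 3 and the simplices of K are:

  0-simplices (5): [0], [1], [2], [3], [4]
  1-simplices (10): [0,1], [0,2], [0,3], [0,4], [1,2], [1,3], [1,4], [2,3], [2,4], [3,4]
  2-simplices (10): [0,1,2], [0,1,3], [0,1,4], [0,2,3], [0,2,4], [0,3,4], [1,2,3], [1,2,4], [1,3,4], [2,3,4]
  3-simplices (5): [0,1,2,3], [0,1,2,4], [0,1,3,4], [0,2,3,4], [1,2,3,4]

Hence C_0 ≅ Z^5, C_1 ≅ Z^10, C_2 ≅ Z^10, C_3 ≅ Z^5.

∂_1: C_1 → C_0 maps an edge to its endpoints' difference, ∂[p,q] = q − p. For instance
  ∂[0,4] = [4] − [0].
The 5×10 boundary matrix has rank 4 and Smith normal form diag(1,1,1,1).

Boundary ∂_2: C_2 → C_1 sends each 2-simplex [p,q,r] to [q,r] − [p,r] + [p,q]. For instance
  ∂[0,1,2] = [1,2] − [0,2] + [0,1],
  ∂[0,1,3] = [1,3] − [0,3] + [0,1].
As a 10×10 matrix over Z this has rank 6, with invariant factors (1,1,1,1,1,1).

The boundary map ∂_3: C_3 → C_2 sends each 3-simplex σ to the alternating sum Σ_i (−1)^i (σ with its i-th vertex removed). For instance
  ∂[0,1,2,3] = [1,2,3] − [0,2,3] + [0,1,3] − [0,1,2],
  ∂[0,1,2,4] = [1,2,4] − [0,2,4] + [0,1,4] − [0,1,2].
This gives a 10×5 integer matrix of rank 4; reducing to Smith normal form yields diagonal entries (1,1,1,1).

Now H_k = ker ∂_k / im ∂_{k+1}, so:

  H_2: rank ker ∂_2 − rank ∂_3 = (10 − 6) − 4 = 0, and the invariant factors of ∂_3 are all 1, so H_2 ≅ 0.

H_2 ≅ 0.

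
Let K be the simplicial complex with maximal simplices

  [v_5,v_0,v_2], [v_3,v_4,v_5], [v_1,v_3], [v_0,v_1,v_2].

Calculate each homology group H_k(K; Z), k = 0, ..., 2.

H_0 ≅ Z,  H_1 ≅ Z,  H_2 = 0.

Take the total order v_0 < v_1 < v_2 < v_3 < v_4 < v_5 on the vertex set. Then K (dimension 2) consists of the simplices:

  0-simplices (6): [v_0], [v_1], [v_2], [v_3], [v_4], [v_5]
  1-simplices (9): [v_0,v_1], [v_0,v_2], [v_0,v_5], [v_1,v_2], [v_1,v_3], [v_2,v_5], [v_3,v_4], [v_3,v_5], [v_4,v_5]
  2-simplices (3): [v_0,v_1,v_2], [v_0,v_2,v_5], [v_3,v_4,v_5]

giving chain groups C_0 ≅ Z^6, C_1 ≅ Z^9, C_2 ≅ Z^3.

∂_1: C_1 → C_0 maps an edge to its endpoints' difference, ∂[p,q] = q − p. For instance
  ∂[v_3,v_5] = [v_5] − [v_3].
The resulting 6×9 matrix has rank 5, and its Smith normal form has invariant factors (1,1,1,1,1).

∂_2: C_2 → C_1 acts by ∂[p,q,r] = [q,r] − [p,r] + [p,q]. For instance
  ∂[v_0,v_1,v_2] = [v_1,v_2] − [v_0,v_2] + [v_0,v_1],
  ∂[v_3,v_4,v_5] = [v_4,v_5] − [v_3,v_5] + [v_3,v_4].
The resulting 9×3 matrix has rank 3, and its Smith normal form has invariant factors (1,1,1).

Computing H_k = (kernel of ∂_k) / (image of ∂_{k+1}):

  H_0: rank C_0 − rank ∂_1 = 6 − 5 = 1, and the invariant factors of ∂_1 are all 1, so H_0 ≅ Z.
  H_1: rank ker ∂_1 − rank ∂_2 = (9 − 5) − 3 = 1, and the invariant factors of ∂_2 are all 1, so H_1 ≅ Z.
  H_2: rank ker ∂_2 − rank ∂_3 = (3 − 3) − 0 = 0, and there is no ∂_3, so H_2 ≅ 0.

As a check, the Euler characteristic is 6 − 9 + 3 = 0, which agrees with 1 − 1 + 0 = 0.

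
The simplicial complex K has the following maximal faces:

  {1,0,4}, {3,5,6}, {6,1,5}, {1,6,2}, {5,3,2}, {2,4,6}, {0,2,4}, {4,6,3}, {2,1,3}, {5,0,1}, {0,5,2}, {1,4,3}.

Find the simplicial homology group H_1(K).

H_1 ≅ Z/2Z.

We work with the vertex ordering 0 < 1 < 2 < 3 < 4 < 5 < 6. The simplices of K, each written with vertices in increasing order, are:

  0-simplices (7): [0], [1], [2], [3], [4], [5], [6]
  1-simplices (18): [0,1], [0,2], [0,4], [0,5], [1,2], [1,3], [1,4], [1,5], [1,6], [2,3], [2,4], [2,5], [2,6], [3,4], [3,5], [3,6], [4,6], [5,6]
  2-simplices (12): [0,1,4], [0,1,5], [0,2,4], [0,2,5], [1,2,3], [1,2,6], [1,3,4], [1,5,6], [2,3,5], [2,4,6], [3,4,6], [3,5,6]

so the chain groups are C_0 ≅ Z^7, C_1 ≅ Z^18, C_2 ≅ Z^12.

Boundary ∂_1: C_1 → C_0 sends each edge [p,q] (with p < q) to q − p. For instance
  ∂[0,5] = [5] − [0].
As a 7×18 matrix over Z this has rank 6, with invariant factors (1,1,1,1,1,1).

Boundary ∂_2: C_2 → C_1 maps a triangle to the signed sum of its edges. For instance
  ∂[3,5,6] = [5,6] − [3,6] + [3,5],
  ∂[0,1,5] = [1,5] − [0,5] + [0,1].
The resulting 18×12 matrix has rank 12, and its Smith normal form has invariant factors (1,1,1,1,1,1,1,1,1,1,1,2).

Reading off H_k = ker ∂_k / im ∂_{k+1}:

  H_1: rank ker ∂_1 − rank ∂_2 = (18 − 6) − 12 = 0, and ∂_2 has invariant factor 2 > 1, so H_1 ≅ Z/2Z.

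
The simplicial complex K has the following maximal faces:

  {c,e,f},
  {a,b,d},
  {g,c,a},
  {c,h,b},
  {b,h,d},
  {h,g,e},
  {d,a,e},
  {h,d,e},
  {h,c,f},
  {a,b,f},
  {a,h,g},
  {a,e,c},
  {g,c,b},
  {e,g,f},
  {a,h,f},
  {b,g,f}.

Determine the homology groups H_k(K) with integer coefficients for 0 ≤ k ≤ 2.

Fix the vertex order a < b < c < d < e < f < g < h and write every simplex with vertices in increasing order. Then dim K = 2 and the simplices of K are:

  0-simplices (8): a, b, c, d, e, f, g, h
  1-simplices (24): ab, ac, ad, ae, af, ag, ah, bc, bd, bf, bg, bh, ce, cf, cg, ch, de, dh, ef, eg, eh, fg, fh, gh
  2-simplices (16): abd, abf, ace, acg, ade, afh, agh, bcg, bch, bdh, bfg, cef, cfh, deh, efg, egh

so the chain groups are C_0 ≅ Z^8, C_1 ≅ Z^24, C_2 ≅ Z^16.

The boundary map ∂_1: C_1 → C_0 maps an edge to its endpoints' difference, ∂[p,q] = q − p. For instance
  ∂ac = c − a.
The 8×24 boundary matrix has rank 7 and Smith normal form diag(1,1,1,1,1,1,1).

Boundary ∂_2: C_2 → C_1 sends each 2-simplex [p,q,r] to [q,r] − [p,r] + [p,q]. For instance
  ∂ace = ce − ae + ac,
  ∂deh = eh − dh + de.
The 24×16 boundary matrix has rank 15 and Smith normal form diag(1,1,1,1,1,1,1,1,1,1,1,1,1,1,1).

Reading off H_k = ker ∂_k / im ∂_{k+1}:

  H_0: rank C_0 − rank ∂_1 = 8 − 7 = 1, and the invariant factors of ∂_1 are all 1, so H_0 = Z.
  H_1: rank ker ∂_1 − rank ∂_2 = (24 − 7) − 15 = 2, and the invariant factors of ∂_2 are all 1, so H_1 = Z^2.
  H_2: rank ker ∂_2 − rank ∂_3 = (16 − 15) − 0 = 1, and there is no ∂_3, so H_2 = Z.

H_0 = Z,  H_1 = Z^2,  H_2 = Z.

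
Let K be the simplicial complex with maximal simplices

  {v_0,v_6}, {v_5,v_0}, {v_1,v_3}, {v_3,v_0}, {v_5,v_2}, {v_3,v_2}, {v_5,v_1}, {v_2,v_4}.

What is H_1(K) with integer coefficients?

We work with the vertex ordering v_0 < v_1 < v_2 < v_3 < v_4 < v_5 < v_6. The simplices of K, each written with vertices in increasing order, are:

  0-simplices (7): [v_0], [v_1], [v_2], [v_3], [v_4], [v_5], [v_6]
  1-simplices (8): [v_0,v_3], [v_0,v_5], [v_0,v_6], [v_1,v_3], [v_1,v_5], [v_2,v_3], [v_2,v_4], [v_2,v_5]

giving chain groups C_0 ≅ Z^7, C_1 ≅ Z^8.

∂_1: C_1 → C_0 is given by ∂[p,q] = [q] − [p].
The resulting 7×8 matrix has rank 6, and its Smith normal form has invariant factors (1,1,1,1,1,1).

Computing H_k = (kernel of ∂_k) / (image of ∂_{k+1}):

  H_1: rank ker ∂_1 − rank ∂_2 = (8 − 6) − 0 = 2, and there is no ∂_2, so H_1 ≅ Z^2.

H_1 ≅ Z^2.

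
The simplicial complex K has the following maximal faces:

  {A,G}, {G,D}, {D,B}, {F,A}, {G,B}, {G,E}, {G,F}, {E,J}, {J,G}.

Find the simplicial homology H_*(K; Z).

K has 7 vertices, 9 edges.
rank ∂_0 = 0, rank ∂_1 = 6 ⇒ b_0 = 7 − 0 − 6 = 1; all invariant factors of ∂_1 are 1 so no torsion. So H_0 ≅ Z.
rank ∂_1 = 6, rank ∂_2 = 0 ⇒ b_1 = 9 − 6 − 0 = 3. So H_1 ≅ Z^3.

H_0 = Z,  H_1 = Z^3.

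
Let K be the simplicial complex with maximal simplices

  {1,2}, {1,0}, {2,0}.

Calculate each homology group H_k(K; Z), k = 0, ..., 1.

H_0 ≅ Z,  H_1 ≅ Z.

We work with the vertex ordering 0 < 1 < 2. The simplices of K, each written with vertices in increasing order, are:

  0-simplices (3): [0], [1], [2]
  1-simplices (3): [0,1], [0,2], [1,2]

so the chain groups are C_0 ≅ Z^3, C_1 ≅ Z^3.

Boundary ∂_1: C_1 → C_0 sends each edge [p,q] (with p < q) to q − p.
The resulting 3×3 matrix has rank 2, and its Smith normal form has invariant factors (1,1).

From H_k ≅ ker(∂_k) / im(∂_{k+1}) we obtain:

  H_0: rank C_0 − rank ∂_1 = 3 − 2 = 1, and the invariant factors of ∂_1 are all 1, so H_0 = Z.
  H_1: rank ker ∂_1 − rank ∂_2 = (3 − 2) − 0 = 1, and there is no ∂_2, so H_1 = Z.

(K is a triangulation of the circle S^1.)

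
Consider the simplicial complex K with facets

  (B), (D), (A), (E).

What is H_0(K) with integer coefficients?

H_0 ≅ Z^4.

We work with the vertex ordering A < B < D < E. The simplices of K, each written with vertices in increasing order, are:

  0-simplices (4): A, B, D, E

giving chain groups C_0 ≅ Z^4.

Now H_k = ker ∂_k / im ∂_{k+1}, so:

  H_0: rank C_0 − rank ∂_1 = 4 − 0 = 4, and there is no ∂_1, so H_0 = Z^4.

(K is a triangulation of a set of 4 points.)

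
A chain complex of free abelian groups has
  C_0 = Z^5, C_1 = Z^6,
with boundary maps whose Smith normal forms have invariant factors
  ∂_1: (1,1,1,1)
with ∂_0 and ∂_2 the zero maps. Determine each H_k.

H_0 ≅ Z,  H_1 ≅ Z^2.

H_0: b_0 = 5 − 0 − 4 = 1; torsion from ∂_1 factors > 1: none. So H_0 ≅ Z.
H_1: b_1 = 6 − 4 − 0 = 2; torsion from ∂_2 factors > 1: none. So H_1 ≅ Z^2.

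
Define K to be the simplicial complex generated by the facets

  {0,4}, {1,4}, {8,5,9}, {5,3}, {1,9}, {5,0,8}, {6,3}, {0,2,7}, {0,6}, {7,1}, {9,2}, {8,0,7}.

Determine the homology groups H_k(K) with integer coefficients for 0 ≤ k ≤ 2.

Fix the vertex order 0 < 1 < 2 < 3 < 4 < 5 < 6 < 7 < 8 < 9 and write every simplex with vertices in increasing order. Then dim K = 2 and the simplices of K are:

  0-simplices (10): [0], [1], [2], [3], [4], [5], [6], [7], [8], [9]
  1-simplices (17): [0,2], [0,4], [0,5], [0,6], [0,7], [0,8], [1,4], [1,7], [1,9], [2,7], [2,9], [3,5], [3,6], [5,8], [5,9], [7,8], [8,9]
  2-simplices (4): [0,2,7], [0,5,8], [0,7,8], [5,8,9]

giving chain groups C_0 ≅ Z^10, C_1 ≅ Z^17, C_2 ≅ Z^4.

Boundary ∂_1: C_1 → C_0 is given by ∂[p,q] = [q] − [p].
The resulting 10×17 matrix has rank 9, and its Smith normal form has invariant factors (1,1,1,1,1,1,1,1,1).

The boundary map ∂_2: C_2 → C_1 maps a triangle to the signed sum of its edges. For instance
  ∂[0,7,8] = [7,8] − [0,8] + [0,7],
  ∂[5,8,9] = [8,9] − [5,9] + [5,8].
The 17×4 boundary matrix has rank 4 and Smith normal form diag(1,1,1,1).

Reading off H_k = ker ∂_k / im ∂_{k+1}:

  H_0: rank C_0 − rank ∂_1 = 10 − 9 = 1, and the invariant factors of ∂_1 are all 1, so H_0 = Z.
  H_1: rank ker ∂_1 − rank ∂_2 = (17 − 9) − 4 = 4, and the invariant factors of ∂_2 are all 1, so H_1 = Z^4.
  H_2: rank ker ∂_2 − rank ∂_3 = (4 − 4) − 0 = 0, and there is no ∂_3, so H_2 = 0.

H_0 ≅ Z,  H_1 ≅ Z^4,  H_2 = 0.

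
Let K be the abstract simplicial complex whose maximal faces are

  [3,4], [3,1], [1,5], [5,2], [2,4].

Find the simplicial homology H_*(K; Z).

We work with the vertex ordering 1 < 2 < 3 < 4 < 5. The simplices of K, each written with vertices in increasing order, are:

  0-simplices (5): [1], [2], [3], [4], [5]
  1-simplices (5): [1,3], [1,5], [2,4], [2,5], [3,4]

Hence C_0 ≅ Z^5, C_1 ≅ Z^5.

The boundary map ∂_1: C_1 → C_0 maps an edge to its endpoints' difference, ∂[p,q] = q − p.
The resulting 5×5 matrix has rank 4, and its Smith normal form has invariant factors (1,1,1,1).

From H_k ≅ ker(∂_k) / im(∂_{k+1}) we obtain:

  H_0: rank C_0 − rank ∂_1 = 5 − 4 = 1, and the invariant factors of ∂_1 are all 1, so H_0 ≅ Z.
  H_1: rank ker ∂_1 − rank ∂_2 = (5 − 4) − 0 = 1, and there is no ∂_2, so H_1 ≅ Z.

H_0 ≅ Z,  H_1 ≅ Z.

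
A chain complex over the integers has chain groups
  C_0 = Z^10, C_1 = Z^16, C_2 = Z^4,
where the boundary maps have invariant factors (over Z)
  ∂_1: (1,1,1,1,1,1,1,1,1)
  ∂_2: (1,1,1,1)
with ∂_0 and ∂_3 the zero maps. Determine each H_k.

H_0: b_0 = 10 − 0 − 9 = 1; torsion from ∂_1 factors > 1: none. So H_0 ≅ Z.
H_1: b_1 = 16 − 9 − 4 = 3; torsion from ∂_2 factors > 1: none. So H_1 ≅ Z^3.
H_2: b_2 = 4 − 4 − 0 = 0; torsion from ∂_3 factors > 1: none. So H_2 ≅ 0.

H_0 ≅ Z,  H_1 ≅ Z^3,  H_2 = 0.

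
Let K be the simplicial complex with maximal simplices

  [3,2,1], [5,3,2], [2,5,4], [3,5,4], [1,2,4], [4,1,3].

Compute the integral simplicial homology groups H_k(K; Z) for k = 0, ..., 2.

H_0 = Z,  H_1 = 0,  H_2 = Z.

Fix the vertex order 1 < 2 < 3 < 4 < 5 and write every simplex with vertices in increasing order. Then dim K = 2 and the simplices of K are:

  0-simplices (5): [1], [2], [3], [4], [5]
  1-simplices (9): [1,2], [1,3], [1,4], [2,3], [2,4], [2,5], [3,4], [3,5], [4,5]
  2-simplices (6): [1,2,3], [1,2,4], [1,3,4], [2,3,5], [2,4,5], [3,4,5]

giving chain groups C_0 ≅ Z^5, C_1 ≅ Z^9, C_2 ≅ Z^6.

Boundary ∂_1: C_1 → C_0 maps an edge to its endpoints' difference, ∂[p,q] = q − p.
The 5×9 boundary matrix has rank 4 and Smith normal form diag(1,1,1,1).

Boundary ∂_2: C_2 → C_1 sends each 2-simplex [p,q,r] to [q,r] − [p,r] + [p,q]. For instance
  ∂[2,3,5] = [3,5] − [2,5] + [2,3],
  ∂[1,2,4] = [2,4] − [1,4] + [1,2].
As a 9×6 matrix over Z this has rank 5, with invariant factors (1,1,1,1,1).

From H_k ≅ ker(∂_k) / im(∂_{k+1}) we obtain:

  H_0: rank C_0 − rank ∂_1 = 5 − 4 = 1, and the invariant factors of ∂_1 are all 1, so H_0 = Z.
  H_1: rank ker ∂_1 − rank ∂_2 = (9 − 4) − 5 = 0, and the invariant factors of ∂_2 are all 1, so H_1 = 0.
  H_2: rank ker ∂_2 − rank ∂_3 = (6 − 5) − 0 = 1, and there is no ∂_3, so H_2 = Z.

As a check, the Euler characteristic is 5 − 9 + 6 = 2, which agrees with 1 − 0 + 1 = 2.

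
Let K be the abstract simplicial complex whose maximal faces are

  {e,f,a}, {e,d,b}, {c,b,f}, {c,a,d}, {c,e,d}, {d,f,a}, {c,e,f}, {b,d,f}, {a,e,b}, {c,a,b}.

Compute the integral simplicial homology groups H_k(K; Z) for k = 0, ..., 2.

H_0 ≅ Z,  H_1 ≅ Z/2,  H_2 = 0.

We work with the vertex ordering a < b < c < d < e < f. The simplices of K, each written with vertices in increasing order, are:

  0-simplices (6): a, b, c, d, e, f
  1-simplices (15): ab, ac, ad, ae, af, bc, bd, be, bf, cd, ce, cf, de, df, ef
  2-simplices (10): abc, abe, acd, adf, aef, bcf, bde, bdf, cde, cef

so the chain groups are C_0 ≅ Z^6, C_1 ≅ Z^15, C_2 ≅ Z^10.

The boundary map ∂_1: C_1 → C_0 maps an edge to its endpoints' difference, ∂[p,q] = q − p. For instance
  ∂be = e − b.
The resulting 6×15 matrix has rank 5, and its Smith normal form has invariant factors (1,1,1,1,1).

The boundary map ∂_2: C_2 → C_1 acts by ∂[p,q,r] = [q,r] − [p,r] + [p,q]. For instance
  ∂abc = bc − ac + ab,
  ∂abe = be − ae + ab.
The 15×10 boundary matrix has rank 10 and Smith normal form diag(1,1,1,1,1,1,1,1,1,2).

From H_k ≅ ker(∂_k) / im(∂_{k+1}) we obtain:

  H_0: rank C_0 − rank ∂_1 = 6 − 5 = 1, and the invariant factors of ∂_1 are all 1, so H_0 = Z.
  H_1: rank ker ∂_1 − rank ∂_2 = (15 − 5) − 10 = 0, and ∂_2 has invariant factor 2 > 1, so H_1 = Z/2.
  H_2: rank ker ∂_2 − rank ∂_3 = (10 − 10) − 0 = 0, and there is no ∂_3, so H_2 = 0.

As a check, the Euler characteristic is 6 − 15 + 10 = 1, which agrees with 1 − 0 + 0 = 1.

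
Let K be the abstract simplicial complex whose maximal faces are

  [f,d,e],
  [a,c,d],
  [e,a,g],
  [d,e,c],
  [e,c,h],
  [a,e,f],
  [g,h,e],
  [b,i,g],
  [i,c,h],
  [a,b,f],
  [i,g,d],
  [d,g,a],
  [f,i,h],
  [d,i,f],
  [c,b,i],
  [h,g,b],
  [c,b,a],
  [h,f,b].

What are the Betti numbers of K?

Fix the vertex order a < b < c < d < e < f < g < h < i and write every simplex with vertices in increasing order. Then dim K = 2 and the simplices of K are:

  0-simplices (9): a, b, c, d, e, f, g, h, i
  1-simplices (27): ab, ac, ad, ae, af, ag, bc, bf, bg, bh, bi, cd, ce, ch, ci, de, df, dg, di, ef, eg, eh, fh, fi, gh, gi, hi
  2-simplices (18): abc, abf, acd, adg, aef, aeg, bci, bfh, bgh, bgi, cde, ceh, chi, def, dfi, dgi, egh, fhi

Hence C_0 ≅ Z^9, C_1 ≅ Z^27, C_2 ≅ Z^18.

∂_1: C_1 → C_0 maps an edge to its endpoints' difference, ∂[p,q] = q − p. For instance
  ∂fh = h − f.
The 9×27 boundary matrix has rank 8 and Smith normal form diag(1,1,1,1,1,1,1,1).

∂_2: C_2 → C_1 acts by ∂[p,q,r] = [q,r] − [p,r] + [p,q]. For instance
  ∂aeg = eg − ag + ae,
  ∂bci = ci − bi + bc.
This gives a 27×18 integer matrix of rank 18; reducing to Smith normal form yields diagonal entries (1,1,1,1,1,1,1,1,1,1,1,1,1,1,1,1,1,2).

Now H_k = ker ∂_k / im ∂_{k+1}, so:

  H_0: rank C_0 − rank ∂_1 = 9 − 8 = 1, and the invariant factors of ∂_1 are all 1, so H_0 = Z.
  H_1: rank ker ∂_1 − rank ∂_2 = (27 − 8) − 18 = 1, and ∂_2 has invariant factor 2 > 1, so H_1 = Z ⊕ Z/2.
  H_2: rank ker ∂_2 − rank ∂_3 = (18 − 18) − 0 = 0, and there is no ∂_3, so H_2 = 0.

(K is a triangulation of the Klein bottle.)

Hence the Betti numbers are b_0 = 1, b_1 = 1, b_2 = 0.

b_0 = 1, b_1 = 1, b_2 = 0.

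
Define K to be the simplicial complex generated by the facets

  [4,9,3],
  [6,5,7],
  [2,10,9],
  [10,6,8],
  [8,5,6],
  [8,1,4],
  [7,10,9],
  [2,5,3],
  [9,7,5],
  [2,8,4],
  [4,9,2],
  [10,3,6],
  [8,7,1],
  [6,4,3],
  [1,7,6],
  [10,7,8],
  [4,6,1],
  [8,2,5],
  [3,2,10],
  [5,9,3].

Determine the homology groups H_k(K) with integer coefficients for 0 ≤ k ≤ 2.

We work with the vertex ordering 1 < 2 < 3 < 4 < 5 < 6 < 7 < 8 < 9 < 10. The simplices of K, each written with vertices in increasing order, are:

  0-simplices (10): [1], [2], [3], [4], [5], [6], [7], [8], [9], [10]
  1-simplices (30): (30 of them)
  2-simplices (20): (20 of them)

giving chain groups C_0 ≅ Z^10, C_1 ≅ Z^30, C_2 ≅ Z^20.

∂_1: C_1 → C_0 maps an edge to its endpoints' difference, ∂[p,q] = q − p. For instance
  ∂[3,6] = [6] − [3].
The 10×30 boundary matrix has rank 9 and Smith normal form diag(1,1,1,1,1,1,1,1,1).

∂_2: C_2 → C_1 acts by ∂[p,q,r] = [q,r] − [p,r] + [p,q]. For instance
  ∂[3,5,9] = [5,9] − [3,9] + [3,5],
  ∂[2,9,10] = [9,10] − [2,10] + [2,9].
The resulting 30×20 matrix has rank 20, and its Smith normal form has invariant factors (1,1,1,1,1,1,1,1,1,1,1,1,1,1,1,1,1,1,1,2).

From H_k ≅ ker(∂_k) / im(∂_{k+1}) we obtain:

  H_0: rank C_0 − rank ∂_1 = 10 − 9 = 1, and the invariant factors of ∂_1 are all 1, so H_0 = Z.
  H_1: rank ker ∂_1 − rank ∂_2 = (30 − 9) − 20 = 1, and ∂_2 has invariant factor 2 > 1, so H_1 = Z × Z/2.
  H_2: rank ker ∂_2 − rank ∂_3 = (20 − 20) − 0 = 0, and there is no ∂_3, so H_2 = 0.

H_0 ≅ Z,  H_1 ≅ Z × Z/2,  H_2 = 0.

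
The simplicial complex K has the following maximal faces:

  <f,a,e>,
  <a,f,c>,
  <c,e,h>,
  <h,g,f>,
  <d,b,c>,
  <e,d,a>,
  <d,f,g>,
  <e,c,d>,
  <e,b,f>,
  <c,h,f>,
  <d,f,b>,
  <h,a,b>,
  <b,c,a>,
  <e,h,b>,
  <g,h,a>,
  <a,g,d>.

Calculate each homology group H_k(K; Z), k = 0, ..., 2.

We work with the vertex ordering a < b < c < d < e < f < g < h. The simplices of K, each written with vertices in increasing order, are:

  0-simplices (8): a, b, c, d, e, f, g, h
  1-simplices (24): ab, ac, ad, ae, af, ag, ah, bc, bd, be, bf, bh, cd, ce, cf, ch, de, df, dg, ef, eh, fg, fh, gh
  2-simplices (16): abc, abh, acf, ade, adg, aef, agh, bcd, bdf, bef, beh, cde, ceh, cfh, dfg, fgh

Hence C_0 ≅ Z^8, C_1 ≅ Z^24, C_2 ≅ Z^16.

∂_1: C_1 → C_0 maps an edge to its endpoints' difference, ∂[p,q] = q − p. For instance
  ∂ab = b − a.
The resulting 8×24 matrix has rank 7, and its Smith normal form has invariant factors (1,1,1,1,1,1,1).

Boundary ∂_2: C_2 → C_1 acts by ∂[p,q,r] = [q,r] − [p,r] + [p,q]. For instance
  ∂acf = cf − af + ac,
  ∂agh = gh − ah + ag.
The resulting 24×16 matrix has rank 15, and its Smith normal form has invariant factors (1,1,1,1,1,1,1,1,1,1,1,1,1,1,1).

Now H_k = ker ∂_k / im ∂_{k+1}, so:

  H_0: rank C_0 − rank ∂_1 = 8 − 7 = 1, and the invariant factors of ∂_1 are all 1, so H_0 ≅ Z.
  H_1: rank ker ∂_1 − rank ∂_2 = (24 − 7) − 15 = 2, and the invariant factors of ∂_2 are all 1, so H_1 ≅ Z^2.
  H_2: rank ker ∂_2 − rank ∂_3 = (16 − 15) − 0 = 1, and there is no ∂_3, so H_2 ≅ Z.

H_0 ≅ Z,  H_1 ≅ Z^2,  H_2 ≅ Z.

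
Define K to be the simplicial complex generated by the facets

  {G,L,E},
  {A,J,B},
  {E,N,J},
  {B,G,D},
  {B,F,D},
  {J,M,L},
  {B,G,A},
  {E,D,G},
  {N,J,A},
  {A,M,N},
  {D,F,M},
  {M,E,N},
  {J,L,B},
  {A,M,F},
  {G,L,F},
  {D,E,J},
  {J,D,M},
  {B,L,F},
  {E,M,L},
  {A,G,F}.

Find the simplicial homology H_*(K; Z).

Order the vertices as A < B < D < E < F < G < J < L < M < N. Listing each simplex with vertices in this order, K has dimension 2 with simplices:

  0-simplices (10): A, B, D, E, F, G, J, L, M, N
  1-simplices (30): AB, AF, AG, AJ, AM, AN, BD, BF, BG, BJ, BL, DE, DF, DG, DJ, DM, EG, EJ, EL, EM, EN, FG, FL, FM, GL, JL, JM, JN, LM, MN
  2-simplices (20): ABG, ABJ, AFG, AFM, AJN, AMN, BDF, BDG, BFL, BJL, DEG, DEJ, DFM, DJM, EGL, EJN, ELM, EMN, FGL, JLM

so the chain groups are C_0 ≅ Z^10, C_1 ≅ Z^30, C_2 ≅ Z^20.

The boundary map ∂_1: C_1 → C_0 maps an edge to its endpoints' difference, ∂[p,q] = q − p.
The 10×30 boundary matrix has rank 9 and Smith normal form diag(1,1,1,1,1,1,1,1,1).

∂_2: C_2 → C_1 acts by ∂[p,q,r] = [q,r] − [p,r] + [p,q]. For instance
  ∂AMN = MN − AN + AM,
  ∂EGL = GL − EL + EG.
The resulting 30×20 matrix has rank 20, and its Smith normal form has invariant factors (1,1,1,1,1,1,1,1,1,1,1,1,1,1,1,1,1,1,1,2).

Computing H_k = (kernel of ∂_k) / (image of ∂_{k+1}):

  H_0: rank C_0 − rank ∂_1 = 10 − 9 = 1, and the invariant factors of ∂_1 are all 1, so H_0 = Z.
  H_1: rank ker ∂_1 − rank ∂_2 = (30 − 9) − 20 = 1, and ∂_2 has invariant factor 2 > 1, so H_1 = Z ⊕ Z/2.
  H_2: rank ker ∂_2 − rank ∂_3 = (20 − 20) − 0 = 0, and there is no ∂_3, so H_2 = 0.

As a check, the Euler characteristic is 10 − 30 + 20 = 0, which agrees with 1 − 1 + 0 = 0.
(K is a triangulation of the Klein bottle.)

H_0 = Z,  H_1 = Z ⊕ Z/2,  H_2 = 0.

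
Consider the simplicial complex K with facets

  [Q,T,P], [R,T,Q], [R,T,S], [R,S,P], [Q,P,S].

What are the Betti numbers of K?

b_0 = 1, b_1 = 1, b_2 = 0.

Order the vertices as P < Q < R < S < T. Listing each simplex with vertices in this order, K has dimension 2 with simplices:

  0-simplices (5): P, Q, R, S, T
  1-simplices (10): PQ, PR, PS, PT, QR, QS, QT, RS, RT, ST
  2-simplices (5): PQS, PQT, PRS, QRT, RST

so the chain groups are C_0 ≅ Z^5, C_1 ≅ Z^10, C_2 ≅ Z^5.

∂_1: C_1 → C_0 is given by ∂[p,q] = [q] − [p]. For instance
  ∂RT = T − R.
This gives a 5×10 integer matrix of rank 4; reducing to Smith normal form yields diagonal entries (1,1,1,1).

The boundary map ∂_2: C_2 → C_1 maps a triangle to the signed sum of its edges. For instance
  ∂QRT = RT − QT + QR,
  ∂PRS = RS − PS + PR.
As a 10×5 matrix over Z this has rank 5, with invariant factors (1,1,1,1,1).

Computing H_k = (kernel of ∂_k) / (image of ∂_{k+1}):

  H_0: rank C_0 − rank ∂_1 = 5 − 4 = 1, and the invariant factors of ∂_1 are all 1, so H_0 = Z.
  H_1: rank ker ∂_1 − rank ∂_2 = (10 − 4) − 5 = 1, and the invariant factors of ∂_2 are all 1, so H_1 = Z.
  H_2: rank ker ∂_2 − rank ∂_3 = (5 − 5) − 0 = 0, and there is no ∂_3, so H_2 = 0.

As a check, the Euler characteristic is 5 − 10 + 5 = 0, which agrees with 1 − 1 + 0 = 0.
(K is a triangulation of the Möbius band.)

Hence the Betti numbers are b_0 = 1, b_1 = 1, b_2 = 0.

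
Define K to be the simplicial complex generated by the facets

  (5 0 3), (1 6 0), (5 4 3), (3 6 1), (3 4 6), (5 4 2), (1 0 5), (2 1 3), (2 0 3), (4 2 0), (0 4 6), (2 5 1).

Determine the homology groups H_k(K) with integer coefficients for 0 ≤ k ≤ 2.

Take the total order 0 < 1 < 2 < 3 < 4 < 5 < 6 on the vertex set. Then K (dimension 2) consists of the simplices:

  0-simplices (7): [0], [1], [2], [3], [4], [5], [6]
  1-simplices (18): [0,1], [0,2], [0,3], [0,4], [0,5], [0,6], [1,2], [1,3], [1,5], [1,6], [2,3], [2,4], [2,5], [3,4], [3,5], [3,6], [4,5], [4,6]
  2-simplices (12): [0,1,5], [0,1,6], [0,2,3], [0,2,4], [0,3,5], [0,4,6], [1,2,3], [1,2,5], [1,3,6], [2,4,5], [3,4,5], [3,4,6]

giving chain groups C_0 ≅ Z^7, C_1 ≅ Z^18, C_2 ≅ Z^12.

Boundary ∂_1: C_1 → C_0 maps an edge to its endpoints' difference, ∂[p,q] = q − p.
The resulting 7×18 matrix has rank 6, and its Smith normal form has invariant factors (1,1,1,1,1,1).

∂_2: C_2 → C_1 sends each 2-simplex [p,q,r] to [q,r] − [p,r] + [p,q]. For instance
  ∂[0,4,6] = [4,6] − [0,6] + [0,4],
  ∂[2,4,5] = [4,5] − [2,5] + [2,4].
The resulting 18×12 matrix has rank 12, and its Smith normal form has invariant factors (1,1,1,1,1,1,1,1,1,1,1,2).

Reading off H_k = ker ∂_k / im ∂_{k+1}:

  H_0: rank C_0 − rank ∂_1 = 7 − 6 = 1, and the invariant factors of ∂_1 are all 1, so H_0 = Z.
  H_1: rank ker ∂_1 − rank ∂_2 = (18 − 6) − 12 = 0, and ∂_2 has invariant factor 2 > 1, so H_1 = Z/2.
  H_2: rank ker ∂_2 − rank ∂_3 = (12 − 12) − 0 = 0, and there is no ∂_3, so H_2 = 0.

(K is a triangulation of the real projective plane RP^2.)

H_0 = Z,  H_1 = Z/2,  H_2 = 0.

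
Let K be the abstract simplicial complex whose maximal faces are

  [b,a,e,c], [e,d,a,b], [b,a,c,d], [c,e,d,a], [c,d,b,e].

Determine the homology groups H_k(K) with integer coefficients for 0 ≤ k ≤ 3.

Order the vertices as a < b < c < d < e. Listing each simplex with vertices in this order, K has dimension 3 with simplices:

  0-simplices (5): a, b, c, d, e
  1-simplices (10): ab, ac, ad, ae, bc, bd, be, cd, ce, de
  2-simplices (10): abc, abd, abe, acd, ace, ade, bcd, bce, bde, cde
  3-simplices (5): abcd, abce, abde, acde, bcde

giving chain groups C_0 ≅ Z^5, C_1 ≅ Z^10, C_2 ≅ Z^10, C_3 ≅ Z^5.

∂_1: C_1 → C_0 sends each edge [p,q] (with p < q) to q − p. For instance
  ∂ad = d − a.
This gives a 5×10 integer matrix of rank 4; reducing to Smith normal form yields diagonal entries (1,1,1,1).

Boundary ∂_2: C_2 → C_1 acts by ∂[p,q,r] = [q,r] − [p,r] + [p,q]. For instance
  ∂cde = de − ce + cd,
  ∂acd = cd − ad + ac.
The resulting 10×10 matrix has rank 6, and its Smith normal form has invariant factors (1,1,1,1,1,1).

The boundary map ∂_3: C_3 → C_2 sends each 3-simplex σ to the alternating sum Σ_i (−1)^i (σ with its i-th vertex removed). For instance
  ∂abde = bde − ade + abe − abd,
  ∂bcde = cde − bde + bce − bcd.
As a 10×5 matrix over Z this has rank 4, with invariant factors (1,1,1,1).

Now H_k = ker ∂_k / im ∂_{k+1}, so:

  H_0: rank C_0 − rank ∂_1 = 5 − 4 = 1, and the invariant factors of ∂_1 are all 1, so H_0 = Z.
  H_1: rank ker ∂_1 − rank ∂_2 = (10 − 4) − 6 = 0, and the invariant factors of ∂_2 are all 1, so H_1 = 0.
  H_2: rank ker ∂_2 − rank ∂_3 = (10 − 6) − 4 = 0, and the invariant factors of ∂_3 are all 1, so H_2 = 0.
  H_3: rank ker ∂_3 − rank ∂_4 = (5 − 4) − 0 = 1, and there is no ∂_4, so H_3 = Z.

As a check, the Euler characteristic is 5 − 10 + 10 − 5 = 0, which agrees with 1 − 0 + 0 − 1 = 0.

H_0 ≅ Z,  H_1 = 0,  H_2 = 0,  H_3 ≅ Z.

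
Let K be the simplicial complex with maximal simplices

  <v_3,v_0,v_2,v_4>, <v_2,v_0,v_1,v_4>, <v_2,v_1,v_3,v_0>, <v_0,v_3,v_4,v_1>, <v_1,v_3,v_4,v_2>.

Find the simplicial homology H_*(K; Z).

H_0 ≅ Z,  H_1 = 0,  H_2 = 0,  H_3 ≅ Z.

Fix the vertex order v_0 < v_1 < v_2 < v_3 < v_4 and write every simplex with vertices in increasing order. Then dim K = 3 and the simplices of K are:

  0-simplices (5): [v_0], [v_1], [v_2], [v_3], [v_4]
  1-simplices (10): [v_0,v_1], [v_0,v_2], [v_0,v_3], [v_0,v_4], [v_1,v_2], [v_1,v_3], [v_1,v_4], [v_2,v_3], [v_2,v_4], [v_3,v_4]
  2-simplices (10): [v_0,v_1,v_2], [v_0,v_1,v_3], [v_0,v_1,v_4], [v_0,v_2,v_3], [v_0,v_2,v_4], [v_0,v_3,v_4], [v_1,v_2,v_3], [v_1,v_2,v_4], [v_1,v_3,v_4], [v_2,v_3,v_4]
  3-simplices (5): [v_0,v_1,v_2,v_3], [v_0,v_1,v_2,v_4], [v_0,v_1,v_3,v_4], [v_0,v_2,v_3,v_4], [v_1,v_2,v_3,v_4]

giving chain groups C_0 ≅ Z^5, C_1 ≅ Z^10, C_2 ≅ Z^10, C_3 ≅ Z^5.

The boundary map ∂_1: C_1 → C_0 is given by ∂[p,q] = [q] − [p]. For instance
  ∂[v_0,v_4] = [v_4] − [v_0].
The 5×10 boundary matrix has rank 4 and Smith normal form diag(1,1,1,1).

∂_2: C_2 → C_1 acts by ∂[p,q,r] = [q,r] − [p,r] + [p,q]. For instance
  ∂[v_2,v_3,v_4] = [v_3,v_4] − [v_2,v_4] + [v_2,v_3],
  ∂[v_0,v_1,v_2] = [v_1,v_2] − [v_0,v_2] + [v_0,v_1].
The 10×10 boundary matrix has rank 6 and Smith normal form diag(1,1,1,1,1,1).

The boundary map ∂_3: C_3 → C_2 sends each 3-simplex σ to the alternating sum Σ_i (−1)^i (σ with its i-th vertex removed). For instance
  ∂[v_0,v_1,v_2,v_3] = [v_1,v_2,v_3] − [v_0,v_2,v_3] + [v_0,v_1,v_3] − [v_0,v_1,v_2],
  ∂[v_1,v_2,v_3,v_4] = [v_2,v_3,v_4] − [v_1,v_3,v_4] + [v_1,v_2,v_4] − [v_1,v_2,v_3].
The resulting 10×5 matrix has rank 4, and its Smith normal form has invariant factors (1,1,1,1).

Reading off H_k = ker ∂_k / im ∂_{k+1}:

  H_0: rank C_0 − rank ∂_1 = 5 − 4 = 1, and the invariant factors of ∂_1 are all 1, so H_0 ≅ Z.
  H_1: rank ker ∂_1 − rank ∂_2 = (10 − 4) − 6 = 0, and the invariant factors of ∂_2 are all 1, so H_1 ≅ 0.
  H_2: rank ker ∂_2 − rank ∂_3 = (10 − 6) − 4 = 0, and the invariant factors of ∂_3 are all 1, so H_2 ≅ 0.
  H_3: rank ker ∂_3 − rank ∂_4 = (5 − 4) − 0 = 1, and there is no ∂_4, so H_3 ≅ Z.

(K is a triangulation of the 3-sphere S^3.)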